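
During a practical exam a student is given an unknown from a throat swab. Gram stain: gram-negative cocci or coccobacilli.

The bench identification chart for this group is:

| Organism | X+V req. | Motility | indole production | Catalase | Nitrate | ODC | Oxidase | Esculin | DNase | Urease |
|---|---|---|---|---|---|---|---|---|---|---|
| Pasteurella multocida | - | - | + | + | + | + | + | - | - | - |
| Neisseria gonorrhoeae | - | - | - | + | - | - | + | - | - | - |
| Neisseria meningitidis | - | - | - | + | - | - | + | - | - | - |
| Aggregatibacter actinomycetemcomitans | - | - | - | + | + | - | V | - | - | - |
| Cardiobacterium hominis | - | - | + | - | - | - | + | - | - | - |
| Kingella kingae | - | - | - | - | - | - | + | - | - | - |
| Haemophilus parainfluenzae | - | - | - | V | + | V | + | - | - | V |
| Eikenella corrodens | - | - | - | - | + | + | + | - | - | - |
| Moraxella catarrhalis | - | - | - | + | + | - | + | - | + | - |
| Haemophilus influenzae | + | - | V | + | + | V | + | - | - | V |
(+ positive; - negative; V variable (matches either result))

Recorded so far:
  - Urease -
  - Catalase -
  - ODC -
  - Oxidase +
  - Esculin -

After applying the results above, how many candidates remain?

3

Esculin -: all 10 remaining candidates are consistent.
ODC -: excludes Pasteurella multocida, Eikenella corrodens — 8 left.
Oxidase +: all 8 remaining candidates are consistent.
Urease -: all 8 remaining candidates are consistent.
Catalase -: excludes 5 organisms — 3 left.
Still consistent: Cardiobacterium hominis, Haemophilus parainfluenzae, Kingella kingae.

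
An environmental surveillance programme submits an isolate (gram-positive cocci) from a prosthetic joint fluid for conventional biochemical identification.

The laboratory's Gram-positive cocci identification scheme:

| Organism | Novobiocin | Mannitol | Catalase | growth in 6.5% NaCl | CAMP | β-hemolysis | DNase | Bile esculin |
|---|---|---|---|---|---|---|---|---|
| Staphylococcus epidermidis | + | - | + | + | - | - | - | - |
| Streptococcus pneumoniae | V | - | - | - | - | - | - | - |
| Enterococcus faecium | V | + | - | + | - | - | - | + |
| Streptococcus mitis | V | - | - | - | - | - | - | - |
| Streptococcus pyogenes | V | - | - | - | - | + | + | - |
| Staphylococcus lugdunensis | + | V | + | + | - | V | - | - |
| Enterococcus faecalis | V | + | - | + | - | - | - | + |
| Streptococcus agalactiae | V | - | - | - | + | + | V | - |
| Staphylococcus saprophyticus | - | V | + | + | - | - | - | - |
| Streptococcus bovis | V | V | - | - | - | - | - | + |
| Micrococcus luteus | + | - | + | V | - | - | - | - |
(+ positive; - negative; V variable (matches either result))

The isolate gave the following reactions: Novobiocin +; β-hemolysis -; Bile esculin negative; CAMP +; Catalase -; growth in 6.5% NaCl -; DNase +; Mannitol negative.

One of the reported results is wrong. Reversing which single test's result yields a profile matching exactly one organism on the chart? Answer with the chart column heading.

β-hemolysis

As reported, no row in the chart matches all 8 reactions.
Reversing β-hemolysis (to +) → unique match: Streptococcus agalactiae.
Reversing DNase → still no organism matches.
Reversing Catalase → still no organism matches.
Reversing growth in 6.5% NaCl → still no organism matches.
Reversing Novobiocin → still no organism matches.
Reversing Bile esculin → still no organism matches.
Reversing Mannitol → still no organism matches.
Reversing CAMP → still no organism matches.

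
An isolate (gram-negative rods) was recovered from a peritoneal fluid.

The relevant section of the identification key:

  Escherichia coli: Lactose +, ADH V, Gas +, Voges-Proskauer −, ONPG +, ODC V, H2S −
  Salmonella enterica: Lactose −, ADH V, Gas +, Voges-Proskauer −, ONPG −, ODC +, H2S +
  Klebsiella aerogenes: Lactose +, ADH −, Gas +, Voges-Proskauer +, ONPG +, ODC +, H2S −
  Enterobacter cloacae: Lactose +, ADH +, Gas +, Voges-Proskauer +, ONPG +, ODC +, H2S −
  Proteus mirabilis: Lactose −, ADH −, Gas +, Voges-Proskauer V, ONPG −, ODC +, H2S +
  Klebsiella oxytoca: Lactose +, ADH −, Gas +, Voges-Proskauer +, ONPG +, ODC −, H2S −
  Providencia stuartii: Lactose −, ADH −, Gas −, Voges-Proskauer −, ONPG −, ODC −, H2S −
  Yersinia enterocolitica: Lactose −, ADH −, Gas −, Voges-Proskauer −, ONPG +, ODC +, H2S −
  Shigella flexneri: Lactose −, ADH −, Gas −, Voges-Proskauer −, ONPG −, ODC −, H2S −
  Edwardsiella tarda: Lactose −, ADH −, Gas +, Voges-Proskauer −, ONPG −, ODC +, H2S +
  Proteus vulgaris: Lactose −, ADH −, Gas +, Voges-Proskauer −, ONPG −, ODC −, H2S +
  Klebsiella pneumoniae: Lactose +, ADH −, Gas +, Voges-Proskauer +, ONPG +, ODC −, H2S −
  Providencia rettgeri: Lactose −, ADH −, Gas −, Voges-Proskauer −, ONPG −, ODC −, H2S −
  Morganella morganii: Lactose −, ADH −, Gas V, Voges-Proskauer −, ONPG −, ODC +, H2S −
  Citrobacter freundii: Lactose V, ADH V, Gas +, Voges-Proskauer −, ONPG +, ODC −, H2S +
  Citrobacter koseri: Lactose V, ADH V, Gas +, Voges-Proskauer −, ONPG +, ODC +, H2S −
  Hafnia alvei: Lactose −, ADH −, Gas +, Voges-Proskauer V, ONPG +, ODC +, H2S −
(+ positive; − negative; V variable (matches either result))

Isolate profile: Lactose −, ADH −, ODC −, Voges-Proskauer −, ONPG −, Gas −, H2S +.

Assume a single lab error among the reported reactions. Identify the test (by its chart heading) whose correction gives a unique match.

As reported, no row in the chart matches all 7 reactions.
Reversing ADH → still no organism matches.
Reversing ONPG → still no organism matches.
Reversing Voges-Proskauer → still no organism matches.
Reversing Lactose → still no organism matches.
Reversing H2S → 3 organisms match (not unique).
Reversing Gas (to +) → unique match: Proteus vulgaris.
Reversing ODC → still no organism matches.

Gas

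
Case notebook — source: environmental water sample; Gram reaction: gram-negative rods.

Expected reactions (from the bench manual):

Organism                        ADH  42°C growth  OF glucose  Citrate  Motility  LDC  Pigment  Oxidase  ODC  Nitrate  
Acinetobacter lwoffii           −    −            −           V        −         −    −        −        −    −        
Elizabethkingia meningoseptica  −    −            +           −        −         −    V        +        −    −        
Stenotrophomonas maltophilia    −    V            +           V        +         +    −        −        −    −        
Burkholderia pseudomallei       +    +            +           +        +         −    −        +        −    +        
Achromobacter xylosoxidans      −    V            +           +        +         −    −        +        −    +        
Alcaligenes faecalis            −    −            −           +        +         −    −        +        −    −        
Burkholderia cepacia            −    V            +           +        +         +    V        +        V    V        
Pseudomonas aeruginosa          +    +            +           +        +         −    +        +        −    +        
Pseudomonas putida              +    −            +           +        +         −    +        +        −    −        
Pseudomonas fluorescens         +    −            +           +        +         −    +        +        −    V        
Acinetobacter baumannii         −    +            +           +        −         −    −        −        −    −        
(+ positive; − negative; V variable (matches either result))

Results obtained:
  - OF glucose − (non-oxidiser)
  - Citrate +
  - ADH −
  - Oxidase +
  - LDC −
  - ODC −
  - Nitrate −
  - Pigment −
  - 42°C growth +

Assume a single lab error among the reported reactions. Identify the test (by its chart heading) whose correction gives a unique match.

42°C growth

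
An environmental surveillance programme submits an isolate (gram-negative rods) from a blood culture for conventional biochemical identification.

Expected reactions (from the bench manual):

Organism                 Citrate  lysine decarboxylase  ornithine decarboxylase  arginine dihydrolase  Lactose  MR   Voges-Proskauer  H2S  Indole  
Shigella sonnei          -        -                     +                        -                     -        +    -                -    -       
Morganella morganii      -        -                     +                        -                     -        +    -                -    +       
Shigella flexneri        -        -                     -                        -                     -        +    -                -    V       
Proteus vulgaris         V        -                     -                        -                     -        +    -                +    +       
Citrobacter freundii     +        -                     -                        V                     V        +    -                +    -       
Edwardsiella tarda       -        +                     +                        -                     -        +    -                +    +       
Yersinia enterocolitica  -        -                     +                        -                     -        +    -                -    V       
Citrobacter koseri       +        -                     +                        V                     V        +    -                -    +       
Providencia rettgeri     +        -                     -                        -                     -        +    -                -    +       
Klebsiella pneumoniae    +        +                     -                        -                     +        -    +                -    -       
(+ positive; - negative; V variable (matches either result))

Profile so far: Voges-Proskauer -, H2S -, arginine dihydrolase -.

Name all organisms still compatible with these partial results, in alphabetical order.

Citrobacter koseri, Morganella morganii, Providencia rettgeri, Shigella flexneri, Shigella sonnei, Yersinia enterocolitica

H2S -: excludes Proteus vulgaris, Citrobacter freundii, Edwardsiella tarda — 7 left.
arginine dihydrolase -: all 7 remaining candidates are consistent.
Voges-Proskauer -: excludes Klebsiella pneumoniae — 6 left.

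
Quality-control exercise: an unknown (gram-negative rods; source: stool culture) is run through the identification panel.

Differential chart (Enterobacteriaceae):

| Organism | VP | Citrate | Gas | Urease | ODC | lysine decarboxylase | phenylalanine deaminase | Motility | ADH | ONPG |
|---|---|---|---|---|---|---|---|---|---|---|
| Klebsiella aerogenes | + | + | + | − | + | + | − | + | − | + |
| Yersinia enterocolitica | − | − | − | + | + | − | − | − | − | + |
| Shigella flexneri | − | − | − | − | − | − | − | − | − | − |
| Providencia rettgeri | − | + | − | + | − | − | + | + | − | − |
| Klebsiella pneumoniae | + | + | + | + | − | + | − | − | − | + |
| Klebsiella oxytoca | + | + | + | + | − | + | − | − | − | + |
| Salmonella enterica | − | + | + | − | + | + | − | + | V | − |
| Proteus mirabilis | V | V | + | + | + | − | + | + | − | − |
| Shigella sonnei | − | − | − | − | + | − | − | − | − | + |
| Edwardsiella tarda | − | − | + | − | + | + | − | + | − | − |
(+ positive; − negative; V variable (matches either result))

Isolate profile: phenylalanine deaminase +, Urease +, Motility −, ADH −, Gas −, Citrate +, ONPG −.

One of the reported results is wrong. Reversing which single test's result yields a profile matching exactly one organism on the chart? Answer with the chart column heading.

Motility

As reported, no row in the chart matches all 7 reactions.
Reversing ADH → still no organism matches.
Reversing ONPG → still no organism matches.
Reversing Gas → still no organism matches.
Reversing Motility (to +) → unique match: Providencia rettgeri.
Reversing Citrate → still no organism matches.
Reversing Urease → still no organism matches.
Reversing phenylalanine deaminase → still no organism matches.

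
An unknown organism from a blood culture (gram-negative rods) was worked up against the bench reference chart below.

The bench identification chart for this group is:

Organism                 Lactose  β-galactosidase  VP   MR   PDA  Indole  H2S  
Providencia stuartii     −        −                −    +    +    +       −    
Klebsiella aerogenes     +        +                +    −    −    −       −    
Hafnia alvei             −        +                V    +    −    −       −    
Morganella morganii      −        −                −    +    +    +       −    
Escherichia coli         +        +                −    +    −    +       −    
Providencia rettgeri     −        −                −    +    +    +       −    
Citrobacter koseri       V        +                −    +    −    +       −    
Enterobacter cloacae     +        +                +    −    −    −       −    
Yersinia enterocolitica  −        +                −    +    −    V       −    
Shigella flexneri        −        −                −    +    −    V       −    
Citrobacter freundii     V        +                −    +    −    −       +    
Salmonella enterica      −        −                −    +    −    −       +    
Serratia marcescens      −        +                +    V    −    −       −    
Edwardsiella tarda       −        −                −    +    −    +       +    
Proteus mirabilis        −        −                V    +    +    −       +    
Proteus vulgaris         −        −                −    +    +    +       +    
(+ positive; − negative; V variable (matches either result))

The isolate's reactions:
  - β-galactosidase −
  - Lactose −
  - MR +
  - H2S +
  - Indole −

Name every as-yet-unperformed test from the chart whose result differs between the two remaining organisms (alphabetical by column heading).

H2S +: excludes 11 organisms — 5 left.
MR +: all 5 remaining candidates are consistent.
Lactose −: all 5 remaining candidates are consistent.
Indole −: excludes Edwardsiella tarda, Proteus vulgaris — 3 left.
β-galactosidase −: excludes Citrobacter freundii — 2 left.
Two candidates remain: Proteus mirabilis and Salmonella enterica.
  VP: V vs − — variable for at least one, does not separate.
  PDA: Proteus mirabilis +, Salmonella enterica − — discriminates.

PDA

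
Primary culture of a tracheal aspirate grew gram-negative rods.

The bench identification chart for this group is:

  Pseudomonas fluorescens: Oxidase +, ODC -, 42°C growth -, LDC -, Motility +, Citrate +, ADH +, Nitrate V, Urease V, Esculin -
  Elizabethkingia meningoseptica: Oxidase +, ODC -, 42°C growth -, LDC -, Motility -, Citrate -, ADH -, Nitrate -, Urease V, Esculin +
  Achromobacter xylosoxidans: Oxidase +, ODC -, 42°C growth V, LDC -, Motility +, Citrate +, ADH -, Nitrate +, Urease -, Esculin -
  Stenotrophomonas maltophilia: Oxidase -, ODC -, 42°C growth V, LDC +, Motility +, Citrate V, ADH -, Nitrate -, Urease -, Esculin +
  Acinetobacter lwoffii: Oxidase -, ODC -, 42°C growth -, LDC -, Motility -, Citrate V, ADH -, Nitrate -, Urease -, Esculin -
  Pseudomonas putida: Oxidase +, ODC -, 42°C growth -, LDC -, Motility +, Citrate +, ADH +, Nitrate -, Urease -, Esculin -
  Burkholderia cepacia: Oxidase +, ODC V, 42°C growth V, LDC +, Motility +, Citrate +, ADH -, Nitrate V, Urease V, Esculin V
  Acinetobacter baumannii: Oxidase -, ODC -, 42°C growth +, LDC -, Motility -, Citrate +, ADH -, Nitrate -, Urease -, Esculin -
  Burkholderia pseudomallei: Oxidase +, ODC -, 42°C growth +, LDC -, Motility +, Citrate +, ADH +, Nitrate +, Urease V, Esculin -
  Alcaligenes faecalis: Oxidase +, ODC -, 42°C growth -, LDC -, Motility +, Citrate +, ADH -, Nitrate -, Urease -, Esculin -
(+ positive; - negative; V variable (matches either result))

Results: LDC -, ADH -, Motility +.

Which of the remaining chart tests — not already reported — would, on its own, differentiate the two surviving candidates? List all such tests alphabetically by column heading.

Motility +: excludes Elizabethkingia meningoseptica, Acinetobacter lwoffii, Acinetobacter baumannii — 7 left.
LDC -: excludes Stenotrophomonas maltophilia, Burkholderia cepacia — 5 left.
ADH -: excludes Pseudomonas fluorescens, Pseudomonas putida, Burkholderia pseudomallei — 2 left.
Two candidates remain: Achromobacter xylosoxidans and Alcaligenes faecalis.
  Oxidase: + vs + — same for both, does not separate.
  ODC: - vs - — same for both, does not separate.
  42°C growth: V vs - — variable for at least one, does not separate.
  Citrate: + vs + — same for both, does not separate.
  Nitrate: Achromobacter xylosoxidans +, Alcaligenes faecalis - — discriminates.
  Urease: - vs - — same for both, does not separate.
  Esculin: - vs - — same for both, does not separate.

Nitrate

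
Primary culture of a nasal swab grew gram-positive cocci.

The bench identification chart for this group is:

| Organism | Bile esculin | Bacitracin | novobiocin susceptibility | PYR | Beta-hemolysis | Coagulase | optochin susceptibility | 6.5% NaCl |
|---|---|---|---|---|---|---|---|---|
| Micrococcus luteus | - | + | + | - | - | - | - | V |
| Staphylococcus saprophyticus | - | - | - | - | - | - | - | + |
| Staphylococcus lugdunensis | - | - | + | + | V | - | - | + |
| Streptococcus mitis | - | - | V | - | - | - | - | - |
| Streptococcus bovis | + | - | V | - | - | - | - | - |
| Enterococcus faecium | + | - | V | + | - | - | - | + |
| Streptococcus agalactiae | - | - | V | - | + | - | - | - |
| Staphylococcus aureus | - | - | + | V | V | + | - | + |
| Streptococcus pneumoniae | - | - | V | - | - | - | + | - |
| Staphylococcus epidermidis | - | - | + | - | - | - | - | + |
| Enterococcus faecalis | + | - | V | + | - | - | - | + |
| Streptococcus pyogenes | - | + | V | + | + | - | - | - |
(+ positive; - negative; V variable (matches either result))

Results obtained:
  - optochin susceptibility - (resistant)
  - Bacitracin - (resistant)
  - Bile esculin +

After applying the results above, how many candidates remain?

3

Bile esculin +: excludes 9 organisms — 3 left.
Bacitracin -: all 3 remaining candidates are consistent.
optochin susceptibility -: all 3 remaining candidates are consistent.
Still consistent: Enterococcus faecalis, Enterococcus faecium, Streptococcus bovis.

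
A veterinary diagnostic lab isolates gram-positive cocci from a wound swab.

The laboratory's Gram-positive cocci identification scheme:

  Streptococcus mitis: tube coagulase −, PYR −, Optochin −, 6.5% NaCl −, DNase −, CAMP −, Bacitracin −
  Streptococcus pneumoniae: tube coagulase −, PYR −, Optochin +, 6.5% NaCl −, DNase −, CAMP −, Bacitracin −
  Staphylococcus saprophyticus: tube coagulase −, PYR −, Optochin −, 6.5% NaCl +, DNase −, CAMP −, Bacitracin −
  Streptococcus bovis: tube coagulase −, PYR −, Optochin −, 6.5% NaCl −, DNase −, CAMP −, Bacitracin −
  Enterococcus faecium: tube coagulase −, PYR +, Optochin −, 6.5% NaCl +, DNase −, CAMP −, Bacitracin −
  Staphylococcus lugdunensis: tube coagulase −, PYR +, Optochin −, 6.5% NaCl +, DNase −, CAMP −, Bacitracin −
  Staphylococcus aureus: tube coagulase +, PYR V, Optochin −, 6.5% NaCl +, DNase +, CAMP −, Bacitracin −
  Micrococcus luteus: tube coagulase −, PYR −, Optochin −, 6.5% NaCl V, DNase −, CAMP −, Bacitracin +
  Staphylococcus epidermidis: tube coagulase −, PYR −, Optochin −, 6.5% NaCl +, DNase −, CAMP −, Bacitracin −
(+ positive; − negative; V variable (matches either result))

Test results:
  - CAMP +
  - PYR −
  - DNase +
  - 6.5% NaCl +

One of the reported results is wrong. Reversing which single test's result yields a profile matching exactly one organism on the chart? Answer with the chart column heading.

As reported, no row in the chart matches all 4 reactions.
Reversing 6.5% NaCl → still no organism matches.
Reversing PYR → still no organism matches.
Reversing DNase → still no organism matches.
Reversing CAMP (to −) → unique match: Staphylococcus aureus.

CAMP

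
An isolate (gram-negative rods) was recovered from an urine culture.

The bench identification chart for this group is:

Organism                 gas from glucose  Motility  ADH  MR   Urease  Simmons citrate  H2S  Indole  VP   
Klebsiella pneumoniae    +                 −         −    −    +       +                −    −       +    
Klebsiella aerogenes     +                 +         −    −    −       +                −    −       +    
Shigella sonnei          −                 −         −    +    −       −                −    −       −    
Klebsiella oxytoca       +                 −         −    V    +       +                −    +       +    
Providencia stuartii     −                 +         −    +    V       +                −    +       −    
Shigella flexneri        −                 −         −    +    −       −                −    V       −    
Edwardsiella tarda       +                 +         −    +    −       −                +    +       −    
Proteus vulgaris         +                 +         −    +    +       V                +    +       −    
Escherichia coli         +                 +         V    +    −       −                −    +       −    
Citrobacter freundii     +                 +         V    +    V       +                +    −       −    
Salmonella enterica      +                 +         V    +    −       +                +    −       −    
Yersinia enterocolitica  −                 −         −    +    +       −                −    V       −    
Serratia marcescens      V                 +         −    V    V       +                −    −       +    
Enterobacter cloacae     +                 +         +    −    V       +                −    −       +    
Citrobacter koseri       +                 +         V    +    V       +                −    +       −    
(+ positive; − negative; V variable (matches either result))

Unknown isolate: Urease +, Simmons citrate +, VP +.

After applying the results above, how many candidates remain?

4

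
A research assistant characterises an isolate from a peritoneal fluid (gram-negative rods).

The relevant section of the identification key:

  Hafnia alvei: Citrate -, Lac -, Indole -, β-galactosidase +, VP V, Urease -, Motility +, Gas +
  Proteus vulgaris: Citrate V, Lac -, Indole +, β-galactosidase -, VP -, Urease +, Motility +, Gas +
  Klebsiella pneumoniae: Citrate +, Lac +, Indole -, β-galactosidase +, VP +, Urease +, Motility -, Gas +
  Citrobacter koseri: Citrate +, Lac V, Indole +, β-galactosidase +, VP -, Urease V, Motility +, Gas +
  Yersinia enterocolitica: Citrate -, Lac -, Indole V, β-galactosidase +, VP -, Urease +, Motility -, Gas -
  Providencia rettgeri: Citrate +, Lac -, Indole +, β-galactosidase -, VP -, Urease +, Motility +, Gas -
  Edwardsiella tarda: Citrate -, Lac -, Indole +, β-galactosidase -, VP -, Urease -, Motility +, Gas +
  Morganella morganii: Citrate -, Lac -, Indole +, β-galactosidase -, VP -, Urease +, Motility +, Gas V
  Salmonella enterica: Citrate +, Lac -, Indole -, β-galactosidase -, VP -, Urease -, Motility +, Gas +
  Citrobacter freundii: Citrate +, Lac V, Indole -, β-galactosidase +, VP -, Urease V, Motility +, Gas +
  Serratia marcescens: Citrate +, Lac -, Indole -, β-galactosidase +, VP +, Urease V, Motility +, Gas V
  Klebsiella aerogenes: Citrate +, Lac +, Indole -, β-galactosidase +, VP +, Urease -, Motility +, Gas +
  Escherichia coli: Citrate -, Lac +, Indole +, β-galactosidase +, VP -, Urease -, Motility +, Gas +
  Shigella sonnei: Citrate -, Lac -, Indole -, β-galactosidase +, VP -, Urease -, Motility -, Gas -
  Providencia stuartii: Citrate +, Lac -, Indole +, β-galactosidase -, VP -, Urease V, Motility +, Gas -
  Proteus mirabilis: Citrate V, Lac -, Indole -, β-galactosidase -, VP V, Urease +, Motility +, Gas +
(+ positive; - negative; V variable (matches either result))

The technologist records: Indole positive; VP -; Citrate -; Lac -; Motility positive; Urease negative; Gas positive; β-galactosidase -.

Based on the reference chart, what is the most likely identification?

Edwardsiella tarda

Motility +: excludes Klebsiella pneumoniae, Yersinia enterocolitica, Shigella sonnei — 13 left.
Indole +: excludes 6 organisms — 7 left.
β-galactosidase -: excludes Citrobacter koseri, Escherichia coli — 5 left.
VP -: all 5 remaining candidates are consistent.
Urease -: excludes Proteus vulgaris, Providencia rettgeri, Morganella morganii — 2 left.
Citrate -: excludes Providencia stuartii — 1 left.
Lac -: the one remaining candidate is consistent.
Gas +: the one remaining candidate is consistent.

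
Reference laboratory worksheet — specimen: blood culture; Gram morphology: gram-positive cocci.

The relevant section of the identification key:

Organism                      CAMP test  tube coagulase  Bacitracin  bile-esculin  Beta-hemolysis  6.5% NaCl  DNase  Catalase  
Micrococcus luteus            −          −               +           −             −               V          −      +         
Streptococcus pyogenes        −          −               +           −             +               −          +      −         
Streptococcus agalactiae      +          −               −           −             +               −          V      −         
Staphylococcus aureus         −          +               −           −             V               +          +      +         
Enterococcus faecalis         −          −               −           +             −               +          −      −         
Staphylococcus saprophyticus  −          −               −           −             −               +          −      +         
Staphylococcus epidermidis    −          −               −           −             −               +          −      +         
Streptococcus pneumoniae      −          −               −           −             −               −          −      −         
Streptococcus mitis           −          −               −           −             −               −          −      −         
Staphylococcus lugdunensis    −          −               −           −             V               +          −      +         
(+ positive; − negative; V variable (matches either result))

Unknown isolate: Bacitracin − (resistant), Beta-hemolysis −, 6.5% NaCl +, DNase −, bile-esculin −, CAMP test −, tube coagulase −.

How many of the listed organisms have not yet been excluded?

3

Bacitracin −: excludes Micrococcus luteus, Streptococcus pyogenes — 8 left.
bile-esculin −: excludes Enterococcus faecalis — 7 left.
DNase −: excludes Staphylococcus aureus — 6 left.
Beta-hemolysis −: excludes Streptococcus agalactiae — 5 left.
tube coagulase −: all 5 remaining candidates are consistent.
CAMP test −: all 5 remaining candidates are consistent.
6.5% NaCl +: excludes Streptococcus pneumoniae, Streptococcus mitis — 3 left.
Still consistent: Staphylococcus epidermidis, Staphylococcus lugdunensis, Staphylococcus saprophyticus.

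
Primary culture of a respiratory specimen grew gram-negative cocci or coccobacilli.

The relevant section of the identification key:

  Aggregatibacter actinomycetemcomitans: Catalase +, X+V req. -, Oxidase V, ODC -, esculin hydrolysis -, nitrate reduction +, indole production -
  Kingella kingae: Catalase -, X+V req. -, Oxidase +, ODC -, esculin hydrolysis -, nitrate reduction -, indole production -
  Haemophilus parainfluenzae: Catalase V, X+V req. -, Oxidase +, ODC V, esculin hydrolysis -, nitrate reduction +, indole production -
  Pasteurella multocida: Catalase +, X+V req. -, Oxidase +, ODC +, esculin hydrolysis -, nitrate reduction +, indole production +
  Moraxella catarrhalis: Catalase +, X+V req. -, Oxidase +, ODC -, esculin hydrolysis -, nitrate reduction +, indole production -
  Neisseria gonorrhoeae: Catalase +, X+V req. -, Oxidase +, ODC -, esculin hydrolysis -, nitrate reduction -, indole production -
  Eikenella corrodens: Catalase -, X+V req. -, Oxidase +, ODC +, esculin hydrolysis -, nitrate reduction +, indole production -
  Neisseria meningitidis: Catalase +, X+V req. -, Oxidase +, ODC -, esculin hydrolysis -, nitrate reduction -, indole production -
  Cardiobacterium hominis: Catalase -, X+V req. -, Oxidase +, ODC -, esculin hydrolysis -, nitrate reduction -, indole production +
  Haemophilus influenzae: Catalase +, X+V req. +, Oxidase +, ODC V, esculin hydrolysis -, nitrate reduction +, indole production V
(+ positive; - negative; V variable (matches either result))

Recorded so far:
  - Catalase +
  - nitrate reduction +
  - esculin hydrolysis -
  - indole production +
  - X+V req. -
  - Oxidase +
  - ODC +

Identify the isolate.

Oxidase +: all 10 remaining candidates are consistent.
nitrate reduction +: excludes Kingella kingae, Neisseria gonorrhoeae, Neisseria meningitidis, Cardiobacterium hominis — 6 left.
X+V req. -: excludes Haemophilus influenzae — 5 left.
ODC +: excludes Aggregatibacter actinomycetemcomitans, Moraxella catarrhalis — 3 left.
esculin hydrolysis -: all 3 remaining candidates are consistent.
indole production +: excludes Haemophilus parainfluenzae, Eikenella corrodens — 1 left.
Catalase +: the one remaining candidate is consistent.

Pasteurella multocida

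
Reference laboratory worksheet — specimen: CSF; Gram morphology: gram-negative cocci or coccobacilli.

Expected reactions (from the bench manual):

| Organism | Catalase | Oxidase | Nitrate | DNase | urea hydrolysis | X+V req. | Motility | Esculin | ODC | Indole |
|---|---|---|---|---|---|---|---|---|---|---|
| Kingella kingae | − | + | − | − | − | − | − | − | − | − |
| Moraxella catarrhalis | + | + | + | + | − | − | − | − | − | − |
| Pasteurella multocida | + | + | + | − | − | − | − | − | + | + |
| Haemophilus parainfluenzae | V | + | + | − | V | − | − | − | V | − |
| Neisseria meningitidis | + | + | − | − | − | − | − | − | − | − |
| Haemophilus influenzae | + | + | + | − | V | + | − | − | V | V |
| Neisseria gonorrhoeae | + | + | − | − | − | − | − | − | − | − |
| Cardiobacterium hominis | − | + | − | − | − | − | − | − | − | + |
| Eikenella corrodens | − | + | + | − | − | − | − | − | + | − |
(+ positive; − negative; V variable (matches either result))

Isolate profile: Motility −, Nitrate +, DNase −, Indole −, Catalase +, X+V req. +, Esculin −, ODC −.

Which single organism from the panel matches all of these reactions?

Catalase +: excludes Kingella kingae, Cardiobacterium hominis, Eikenella corrodens — 6 left.
Indole −: excludes Pasteurella multocida — 5 left.
Nitrate +: excludes Neisseria meningitidis, Neisseria gonorrhoeae — 3 left.
Esculin −: all 3 remaining candidates are consistent.
ODC −: all 3 remaining candidates are consistent.
Motility −: all 3 remaining candidates are consistent.
X+V req. +: excludes Moraxella catarrhalis, Haemophilus parainfluenzae — 1 left.
DNase −: the one remaining candidate is consistent.

Haemophilus influenzae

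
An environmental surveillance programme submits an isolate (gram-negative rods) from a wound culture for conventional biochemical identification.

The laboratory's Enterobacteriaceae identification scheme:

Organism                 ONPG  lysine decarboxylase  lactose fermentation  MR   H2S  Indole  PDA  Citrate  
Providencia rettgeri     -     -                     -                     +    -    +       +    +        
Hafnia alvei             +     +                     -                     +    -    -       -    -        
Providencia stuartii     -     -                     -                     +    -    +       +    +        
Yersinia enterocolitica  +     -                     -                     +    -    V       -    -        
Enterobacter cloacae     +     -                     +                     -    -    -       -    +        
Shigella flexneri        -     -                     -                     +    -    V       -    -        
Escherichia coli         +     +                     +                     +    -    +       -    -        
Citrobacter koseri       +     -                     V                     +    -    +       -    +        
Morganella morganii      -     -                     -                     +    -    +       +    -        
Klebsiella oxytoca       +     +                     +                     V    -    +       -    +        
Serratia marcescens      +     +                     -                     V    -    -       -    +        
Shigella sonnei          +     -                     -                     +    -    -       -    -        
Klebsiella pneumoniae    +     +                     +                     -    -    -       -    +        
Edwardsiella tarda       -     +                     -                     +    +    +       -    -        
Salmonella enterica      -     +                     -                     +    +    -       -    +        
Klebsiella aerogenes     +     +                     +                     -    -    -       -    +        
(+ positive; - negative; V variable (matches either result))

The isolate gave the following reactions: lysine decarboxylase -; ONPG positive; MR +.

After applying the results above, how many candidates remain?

lysine decarboxylase -: excludes 8 organisms — 8 left.
ONPG +: excludes Providencia rettgeri, Providencia stuartii, Shigella flexneri, Morganella morganii — 4 left.
MR +: excludes Enterobacter cloacae — 3 left.
Still consistent: Citrobacter koseri, Shigella sonnei, Yersinia enterocolitica.

3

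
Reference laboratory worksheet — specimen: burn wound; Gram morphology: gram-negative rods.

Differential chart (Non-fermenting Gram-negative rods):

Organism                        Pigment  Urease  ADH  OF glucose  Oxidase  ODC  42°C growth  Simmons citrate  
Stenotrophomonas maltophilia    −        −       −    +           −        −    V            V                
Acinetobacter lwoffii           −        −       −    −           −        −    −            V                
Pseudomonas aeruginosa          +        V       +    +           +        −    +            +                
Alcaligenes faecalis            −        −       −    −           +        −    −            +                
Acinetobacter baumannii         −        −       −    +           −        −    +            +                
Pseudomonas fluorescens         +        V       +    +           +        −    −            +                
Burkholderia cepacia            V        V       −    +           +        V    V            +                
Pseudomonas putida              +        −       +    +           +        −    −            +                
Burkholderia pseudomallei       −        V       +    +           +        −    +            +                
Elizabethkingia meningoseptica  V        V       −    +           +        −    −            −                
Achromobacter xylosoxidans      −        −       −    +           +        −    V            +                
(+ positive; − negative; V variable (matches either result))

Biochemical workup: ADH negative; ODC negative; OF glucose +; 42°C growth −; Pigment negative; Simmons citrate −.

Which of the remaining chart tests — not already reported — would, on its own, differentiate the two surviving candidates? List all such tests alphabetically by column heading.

Oxidase

ADH −: excludes Pseudomonas aeruginosa, Pseudomonas fluorescens, Pseudomonas putida, Burkholderia pseudomallei — 7 left.
42°C growth −: excludes Acinetobacter baumannii — 6 left.
Pigment −: all 6 remaining candidates are consistent.
ODC −: all 6 remaining candidates are consistent.
Simmons citrate −: excludes Alcaligenes faecalis, Burkholderia cepacia, Achromobacter xylosoxidans — 3 left.
OF glucose +: excludes Acinetobacter lwoffii — 2 left.
Two candidates remain: Elizabethkingia meningoseptica and Stenotrophomonas maltophilia.
  Urease: V vs − — variable for at least one, does not separate.
  Oxidase: Elizabethkingia meningoseptica +, Stenotrophomonas maltophilia − — discriminates.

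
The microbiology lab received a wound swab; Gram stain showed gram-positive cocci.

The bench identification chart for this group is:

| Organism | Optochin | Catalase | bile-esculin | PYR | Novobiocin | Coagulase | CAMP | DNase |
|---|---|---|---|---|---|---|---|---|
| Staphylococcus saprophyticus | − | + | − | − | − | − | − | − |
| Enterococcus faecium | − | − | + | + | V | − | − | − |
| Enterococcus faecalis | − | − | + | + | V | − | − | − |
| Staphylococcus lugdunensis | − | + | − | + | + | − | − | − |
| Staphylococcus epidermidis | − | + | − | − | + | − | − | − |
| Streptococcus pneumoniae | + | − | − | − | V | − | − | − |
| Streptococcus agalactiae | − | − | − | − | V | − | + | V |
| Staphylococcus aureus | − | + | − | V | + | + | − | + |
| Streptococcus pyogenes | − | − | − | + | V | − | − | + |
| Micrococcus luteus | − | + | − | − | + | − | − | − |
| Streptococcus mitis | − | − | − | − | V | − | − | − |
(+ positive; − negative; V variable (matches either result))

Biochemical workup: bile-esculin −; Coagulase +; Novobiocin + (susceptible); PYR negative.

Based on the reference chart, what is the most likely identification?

Novobiocin +: excludes Staphylococcus saprophyticus — 10 left.
Coagulase +: excludes 9 organisms — 1 left.
bile-esculin −: the one remaining candidate is consistent.
PYR −: the one remaining candidate is consistent.

Staphylococcus aureus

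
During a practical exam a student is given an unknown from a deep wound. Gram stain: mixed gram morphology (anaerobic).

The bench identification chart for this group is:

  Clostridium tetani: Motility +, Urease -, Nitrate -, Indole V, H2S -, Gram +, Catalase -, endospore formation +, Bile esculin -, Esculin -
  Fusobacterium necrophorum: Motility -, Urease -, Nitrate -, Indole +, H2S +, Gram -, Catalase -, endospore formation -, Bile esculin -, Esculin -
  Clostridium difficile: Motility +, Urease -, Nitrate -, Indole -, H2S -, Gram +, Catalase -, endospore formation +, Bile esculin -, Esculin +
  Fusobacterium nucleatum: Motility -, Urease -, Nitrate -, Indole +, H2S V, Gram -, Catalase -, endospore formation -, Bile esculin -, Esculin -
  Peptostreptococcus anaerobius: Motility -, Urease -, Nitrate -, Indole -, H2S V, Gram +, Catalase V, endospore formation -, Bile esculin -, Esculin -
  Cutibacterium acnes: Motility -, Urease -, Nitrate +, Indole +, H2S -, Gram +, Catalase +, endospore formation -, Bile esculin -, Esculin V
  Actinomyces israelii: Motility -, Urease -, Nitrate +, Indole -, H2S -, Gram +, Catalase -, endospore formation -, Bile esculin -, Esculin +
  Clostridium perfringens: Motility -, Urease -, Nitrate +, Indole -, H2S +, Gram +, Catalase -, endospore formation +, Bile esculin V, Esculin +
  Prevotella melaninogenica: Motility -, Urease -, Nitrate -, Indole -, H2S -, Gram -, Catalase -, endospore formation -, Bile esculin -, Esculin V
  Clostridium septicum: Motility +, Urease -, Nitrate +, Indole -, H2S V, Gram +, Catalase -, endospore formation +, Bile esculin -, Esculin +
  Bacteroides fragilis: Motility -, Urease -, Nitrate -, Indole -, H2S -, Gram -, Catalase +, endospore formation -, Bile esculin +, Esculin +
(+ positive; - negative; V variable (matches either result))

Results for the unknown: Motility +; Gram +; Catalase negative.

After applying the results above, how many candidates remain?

3

Motility +: excludes 8 organisms — 3 left.
Gram +: all 3 remaining candidates are consistent.
Catalase -: all 3 remaining candidates are consistent.
Still consistent: Clostridium difficile, Clostridium septicum, Clostridium tetani.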